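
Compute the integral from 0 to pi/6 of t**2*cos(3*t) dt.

-2/27 + pi**2/108

Integrate by parts twice (u = t^2, dv = cos(3*t) dt).
An antiderivative is F(t) = t**2*sin(3*t)/3 + 2*t*cos(3*t)/9 - 2*sin(3*t)/27.
Then F(pi/6) - F(0) = (-2/27 + pi**2/108) - (0) = -2/27 + pi**2/108.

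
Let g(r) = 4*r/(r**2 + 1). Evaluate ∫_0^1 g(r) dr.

log(4)

Let u = r**2 + 1, so du = 2*r dr. When r = 0, u = 1; when r = 1, u = 2.
The integral becomes 2·∫ 1/u du from 1 to 2, with antiderivative 2*log(u).
Back in r: F(r) = 2*log(r**2 + 1).
Then F(1) - F(0) = (log(4)) - (0) = log(4).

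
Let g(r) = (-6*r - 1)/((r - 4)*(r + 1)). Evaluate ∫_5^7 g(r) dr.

Factor the denominator: r**2 - 3*r - 4 = (r + 1)(r - 4).
Partial fractions: (-6*r - 1)/((r - 4)*(r + 1)) = -1/(r + 1) - 5/(r - 4).
An antiderivative is F(r) = -5*log(r - 4) - log(r + 1).
Then F(7) - F(5) = (-5*log(3) - 3*log(2)) - (-log(6)) = -4*log(3) - 2*log(2).

-4*log(3) - 2*log(2)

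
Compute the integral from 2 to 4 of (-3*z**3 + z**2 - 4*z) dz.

By the power rule, an antiderivative is F(z) = -3*z**4/4 + z**3/3 - 2*z**2.
Then F(4) - F(2) = (-608/3) - (-52/3) = -556/3.

-556/3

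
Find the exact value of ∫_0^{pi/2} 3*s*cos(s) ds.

-3 + 3*pi/2

Integrate by parts once (u = s, dv = 3*cos(s) ds).
An antiderivative is F(s) = 3*s*sin(s) + 3*cos(s).
Then F(pi/2) - F(0) = (3*pi/2) - (3) = -3 + 3*pi/2.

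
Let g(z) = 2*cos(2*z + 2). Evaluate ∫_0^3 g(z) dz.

Let u = 2*z + 2, so du = 2 dz. When z = 0, u = 2; when z = 3, u = 8.
The integral becomes ∫ cos(u) du from 2 to 8, with antiderivative sin(u).
Back in z: F(z) = sin(2*z + 2).
Then F(3) - F(0) = (sin(8)) - (sin(2)) = -sin(2) + sin(8).

-sin(2) + sin(8)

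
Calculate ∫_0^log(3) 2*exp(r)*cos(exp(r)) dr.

-2*sin(1) + 2*sin(3)

Let u = exp(r), so du = exp(r) dr. When r = 0, u = 1; when r = log(3), u = 3.
The integral becomes 2·∫ cos(u) du from 1 to 3, with antiderivative 2*sin(u).
Back in r: F(r) = 2*sin(exp(r)).
Then F(log(3)) - F(0) = (2*sin(3)) - (2*sin(1)) = -2*sin(1) + 2*sin(3).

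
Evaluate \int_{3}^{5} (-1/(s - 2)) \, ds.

An antiderivative is F(s) = -log(s - 2).
Then F(5) - F(3) = (-log(3)) - (0) = -log(3).

-log(3)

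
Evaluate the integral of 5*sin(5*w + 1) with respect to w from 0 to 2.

Let u = 5*w + 1, so du = 5 dw. When w = 0, u = 1; when w = 2, u = 11.
The integral becomes ∫ sin(u) du from 1 to 11, with antiderivative -cos(u).
Back in w: F(w) = -cos(5*w + 1).
Then F(2) - F(0) = (-cos(11)) - (-cos(1)) = -cos(11) + cos(1).

-cos(11) + cos(1)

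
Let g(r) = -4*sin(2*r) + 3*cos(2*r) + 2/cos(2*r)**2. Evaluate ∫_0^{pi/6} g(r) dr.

An antiderivative is F(r) = 3*sin(2*r)/2 + 2*cos(2*r) + tan(2*r).
Then F(pi/6) - F(0) = (1 + 7*sqrt(3)/4) - (2) = -1 + 7*sqrt(3)/4.

-1 + 7*sqrt(3)/4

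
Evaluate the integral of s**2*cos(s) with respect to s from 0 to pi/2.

-2 + pi**2/4

Integrate by parts twice (u = s^2, dv = cos(s) ds).
An antiderivative is F(s) = s**2*sin(s) + 2*s*cos(s) - 2*sin(s).
Then F(pi/2) - F(0) = (-2 + pi**2/4) - (0) = -2 + pi**2/4.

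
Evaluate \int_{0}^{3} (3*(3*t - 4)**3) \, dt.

369/4

Let u = 3*t - 4, so du = 3 dt. When t = 0, u = -4; when t = 3, u = 5.
The integral becomes ∫ u**3 du from -4 to 5, with antiderivative u**4/4.
Back in t: F(t) = (3*t - 4)**4/4.
Then F(3) - F(0) = (625/4) - (64) = 369/4.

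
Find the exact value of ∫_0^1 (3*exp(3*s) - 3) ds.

An antiderivative is F(s) = exp(3*s) - 3*s.
Then F(1) - F(0) = (-3 + exp(3)) - (1) = -4 + exp(3).

-4 + exp(3)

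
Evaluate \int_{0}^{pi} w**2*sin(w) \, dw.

Integrate by parts twice (u = w^2, dv = sin(w) dw).
An antiderivative is F(w) = -w**2*cos(w) + 2*w*sin(w) + 2*cos(w).
Then F(pi) - F(0) = (-2 + pi**2) - (2) = -4 + pi**2.

-4 + pi**2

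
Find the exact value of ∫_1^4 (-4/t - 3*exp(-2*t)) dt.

An antiderivative is F(t) = -4*log(t) + 3*exp(-2*t)/2.
Then F(4) - F(1) = (-8*log(2) + 3*exp(-8)/2) - (3*exp(-2)/2) = -8*log(2) - 3*exp(-2)/2 + 3*exp(-8)/2.

-8*log(2) - 3*exp(-2)/2 + 3*exp(-8)/2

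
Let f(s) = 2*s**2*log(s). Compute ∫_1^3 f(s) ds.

-52/9 + 18*log(3)

Integrate by parts once (u = ln s, dv = 2*s**2 ds).
An antiderivative is F(s) = 2*s**3*(3*log(s) - 1)/9.
Then F(3) - F(1) = (-6 + 18*log(3)) - (-2/9) = -52/9 + 18*log(3).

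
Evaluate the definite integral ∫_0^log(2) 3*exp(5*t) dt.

93/5

Let u = exp(t), so du = exp(t) dt. When t = 0, u = 1; when t = log(2), u = 2.
The integral becomes 3·∫ u**4 du from 1 to 2, with antiderivative 3*u**5/5.
Back in t: F(t) = 3*exp(5*t)/5.
Then F(log(2)) - F(0) = (96/5) - (3/5) = 93/5.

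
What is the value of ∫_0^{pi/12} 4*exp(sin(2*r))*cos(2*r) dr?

Let u = sin(2*r), so du = 2*cos(2*r) dr. When r = 0, u = 0; when r = pi/12, u = 1/2.
The integral becomes 2·∫ exp(u) du from 0 to 1/2, with antiderivative 2*exp(u).
Back in r: F(r) = 2*exp(sin(2*r)).
Then F(pi/12) - F(0) = (2*exp(1/2)) - (2) = -2 + 2*exp(1/2).

-2 + 2*exp(1/2)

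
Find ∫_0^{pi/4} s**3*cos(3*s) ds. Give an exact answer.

Integrate by parts 3 times (u = s^3, dv = cos(3*s) ds).
An antiderivative is F(s) = s**3*sin(3*s)/3 + s**2*cos(3*s)/3 - 2*s*sin(3*s)/9 - 2*cos(3*s)/27.
Then F(pi/4) - F(0) = (sqrt(2)*(-36*pi**2 - 96*pi + 128 + 9*pi**3)/3456) - (-2/27) = -sqrt(2)*pi**2/96 - sqrt(2)*pi/36 + sqrt(2)/27 + 2/27 + sqrt(2)*pi**3/384.

-sqrt(2)*pi**2/96 - sqrt(2)*pi/36 + sqrt(2)/27 + 2/27 + sqrt(2)*pi**3/384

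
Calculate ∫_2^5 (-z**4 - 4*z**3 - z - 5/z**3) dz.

By the power rule, an antiderivative is F(z) = -z**5/5 - z**4 - z**2/2 + 5/(2*z**2).
Then F(5) - F(2) = (-6312/5) - (-951/40) = -9909/8.

-9909/8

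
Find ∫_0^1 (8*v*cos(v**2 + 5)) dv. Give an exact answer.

Let u = v**2 + 5, so du = 2*v dv. When v = 0, u = 5; when v = 1, u = 6.
The integral becomes 4·∫ cos(u) du from 5 to 6, with antiderivative 4*sin(u).
Back in v: F(v) = 4*sin(v**2 + 5).
Then F(1) - F(0) = (4*sin(6)) - (4*sin(5)) = 4*sin(6) - 4*sin(5).

4*sin(6) - 4*sin(5)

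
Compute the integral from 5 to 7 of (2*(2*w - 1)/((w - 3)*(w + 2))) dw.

-2*log(7) + 2*log(2) + 4*log(3)

Factor the denominator: w**2 - w - 6 = (w + 2)(w - 3).
Partial fractions: 2*(2*w - 1)/((w - 3)*(w + 2)) = 2/(w + 2) + 2/(w - 3).
An antiderivative is F(w) = 2*log(w - 3) + 2*log(w + 2).
Then F(7) - F(5) = (4*log(2) + 4*log(3)) - (2*log(2) + 2*log(7)) = -2*log(7) + 2*log(2) + 4*log(3).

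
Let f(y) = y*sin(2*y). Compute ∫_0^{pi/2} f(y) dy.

pi/4

Integrate by parts once (u = y, dv = sin(2*y) dy).
An antiderivative is F(y) = -y*cos(2*y)/2 + sin(2*y)/4.
Then F(pi/2) - F(0) = (pi/4) - (0) = pi/4.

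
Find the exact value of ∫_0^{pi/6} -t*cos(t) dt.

Integrate by parts once (u = t, dv = -cos(t) dt).
An antiderivative is F(t) = -t*sin(t) - cos(t).
Then F(pi/6) - F(0) = (-sqrt(3)/2 - pi/12) - (-1) = -sqrt(3)/2 - pi/12 + 1.

-sqrt(3)/2 - pi/12 + 1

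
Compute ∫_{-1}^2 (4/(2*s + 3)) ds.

An antiderivative is F(s) = 2*log(2*s + 3).
Then F(2) - F(-1) = (log(49)) - (0) = log(49).

log(49)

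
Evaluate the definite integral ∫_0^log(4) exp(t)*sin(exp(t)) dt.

cos(1) - cos(4)

Let u = exp(t), so du = exp(t) dt. When t = 0, u = 1; when t = log(4), u = 4.
The integral becomes ∫ sin(u) du from 1 to 4, with antiderivative -cos(u).
Back in t: F(t) = -cos(exp(t)).
Then F(log(4)) - F(0) = (-cos(4)) - (-cos(1)) = cos(1) - cos(4).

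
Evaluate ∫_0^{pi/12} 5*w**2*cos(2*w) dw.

Integrate by parts twice (u = w^2, dv = 5*cos(2*w) dw).
An antiderivative is F(w) = 5*w**2*sin(2*w)/2 + 5*w*cos(2*w)/2 - 5*sin(2*w)/4.
Then F(pi/12) - F(0) = (-5/8 + 5*pi**2/576 + 5*sqrt(3)*pi/48) - (0) = -5/8 + 5*pi**2/576 + 5*sqrt(3)*pi/48.

-5/8 + 5*pi**2/576 + 5*sqrt(3)*pi/48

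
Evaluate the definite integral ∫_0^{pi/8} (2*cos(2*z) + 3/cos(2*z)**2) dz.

An antiderivative is F(z) = sin(2*z) + 3*tan(2*z)/2.
Then F(pi/8) - F(0) = (sqrt(2)/2 + 3/2) - (0) = sqrt(2)/2 + 3/2.

sqrt(2)/2 + 3/2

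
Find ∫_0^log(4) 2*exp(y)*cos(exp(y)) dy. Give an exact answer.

Let u = exp(y), so du = exp(y) dy. When y = 0, u = 1; when y = log(4), u = 4.
The integral becomes 2·∫ cos(u) du from 1 to 4, with antiderivative 2*sin(u).
Back in y: F(y) = 2*sin(exp(y)).
Then F(log(4)) - F(0) = (2*sin(4)) - (2*sin(1)) = -2*sin(1) + 2*sin(4).

-2*sin(1) + 2*sin(4)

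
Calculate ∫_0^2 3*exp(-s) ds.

An antiderivative is F(s) = -3*exp(-s).
Then F(2) - F(0) = (-3*exp(-2)) - (-3) = 3 - 3*exp(-2).

3 - 3*exp(-2)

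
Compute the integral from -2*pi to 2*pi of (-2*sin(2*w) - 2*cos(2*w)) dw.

0

An antiderivative is F(w) = -sin(2*w) + cos(2*w).
Then F(2*pi) - F(-2*pi) = (1) - (1) = 0.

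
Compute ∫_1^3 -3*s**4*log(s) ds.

726/25 - 729*log(3)/5

Integrate by parts once (u = ln s, dv = -3*s**4 ds).
An antiderivative is F(s) = -3*s**5*(5*log(s) - 1)/25.
Then F(3) - F(1) = (729/25 - 729*log(3)/5) - (3/25) = 726/25 - 729*log(3)/5.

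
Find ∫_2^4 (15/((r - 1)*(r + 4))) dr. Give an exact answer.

Factor the denominator: r**2 + 3*r - 4 = (r + 4)(r - 1).
Partial fractions: 15/((r - 1)*(r + 4)) = -3/(r + 4) + 3/(r - 1).
An antiderivative is F(r) = 3*log(r - 1) - 3*log(r + 4).
Then F(4) - F(2) = (-9*log(2) + 3*log(3)) - (-3*log(3) - 3*log(2)) = -6*log(2) + 6*log(3).

-6*log(2) + 6*log(3)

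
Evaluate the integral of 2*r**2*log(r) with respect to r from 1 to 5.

Integrate by parts once (u = ln r, dv = 2*r**2 dr).
An antiderivative is F(r) = 2*r**3*(3*log(r) - 1)/9.
Then F(5) - F(1) = (-250/9 + 250*log(5)/3) - (-2/9) = -248/9 + 250*log(5)/3.

-248/9 + 250*log(5)/3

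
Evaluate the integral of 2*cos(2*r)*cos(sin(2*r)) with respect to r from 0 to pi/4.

Let u = sin(2*r), so du = 2*cos(2*r) dr. When r = 0, u = 0; when r = pi/4, u = 1.
The integral becomes ∫ cos(u) du from 0 to 1, with antiderivative sin(u).
Back in r: F(r) = sin(sin(2*r)).
Then F(pi/4) - F(0) = (sin(1)) - (0) = sin(1).

sin(1)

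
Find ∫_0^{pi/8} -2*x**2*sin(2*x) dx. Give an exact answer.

Integrate by parts twice (u = x^2, dv = -2*sin(2*x) dx).
An antiderivative is F(x) = x**2*cos(2*x) - x*sin(2*x) - cos(2*x)/2.
Then F(pi/8) - F(0) = (sqrt(2)*(-32 - 8*pi + pi**2)/128) - (-1/2) = -sqrt(2)/4 - sqrt(2)*pi/16 + sqrt(2)*pi**2/128 + 1/2.

-sqrt(2)/4 - sqrt(2)*pi/16 + sqrt(2)*pi**2/128 + 1/2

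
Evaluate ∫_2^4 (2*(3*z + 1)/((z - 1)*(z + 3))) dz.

-4*log(5) + 2*log(3) + 4*log(7)

Factor the denominator: z**2 + 2*z - 3 = (z + 3)(z - 1).
Partial fractions: 2*(3*z + 1)/((z - 1)*(z + 3)) = 4/(z + 3) + 2/(z - 1).
An antiderivative is F(z) = 2*log(z - 1) + 4*log(z + 3).
Then F(4) - F(2) = (2*log(3) + 4*log(7)) - (4*log(5)) = -4*log(5) + 2*log(3) + 4*log(7).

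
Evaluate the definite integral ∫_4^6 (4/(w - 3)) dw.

An antiderivative is F(w) = 4*log(w - 3).
Then F(6) - F(4) = (log(81)) - (0) = log(81).

log(81)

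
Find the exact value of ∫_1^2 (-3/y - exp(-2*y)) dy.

An antiderivative is F(y) = -3*log(y) + exp(-2*y)/2.
Then F(2) - F(1) = (-3*log(2) + exp(-4)/2) - (exp(-2)/2) = (-6*exp(4)*log(2) - exp(2) + 1)*exp(-4)/2.

(-6*exp(4)*log(2) - exp(2) + 1)*exp(-4)/2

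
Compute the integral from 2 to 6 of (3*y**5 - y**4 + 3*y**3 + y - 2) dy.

113576/5

By the power rule, an antiderivative is F(y) = y**6/2 - y**5/5 + 3*y**4/4 + y**2/2 - 2*y.
Then F(6) - F(2) = (113754/5) - (178/5) = 113576/5.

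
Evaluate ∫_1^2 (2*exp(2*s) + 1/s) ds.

An antiderivative is F(s) = exp(2*s) + log(s).
Then F(2) - F(1) = (log(2) + exp(4)) - (exp(2)) = -exp(2) + log(2) + exp(4).

-exp(2) + log(2) + exp(4)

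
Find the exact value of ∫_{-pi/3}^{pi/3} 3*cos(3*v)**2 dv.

pi

Use the identity cos^2(3*v) = (1 + cos(6*v))/2.
An antiderivative is F(v) = 3*v/2 + sin(6*v)/4.
Then F(pi/3) - F(-pi/3) = (pi/2) - (-pi/2) = pi.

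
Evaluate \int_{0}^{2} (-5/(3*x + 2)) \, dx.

-10*log(2)/3

An antiderivative is F(x) = -5*log(3*x + 2)/3.
Then F(2) - F(0) = (-log(32)) - (-5*log(2)/3) = -10*log(2)/3.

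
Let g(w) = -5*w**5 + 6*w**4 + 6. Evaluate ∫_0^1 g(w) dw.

By the power rule, an antiderivative is F(w) = -5*w**6/6 + 6*w**5/5 + 6*w.
Then F(1) - F(0) = (191/30) - (0) = 191/30.

191/30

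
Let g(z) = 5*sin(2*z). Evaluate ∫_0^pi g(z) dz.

0

An antiderivative is F(z) = -5*cos(2*z)/2.
Then F(pi) - F(0) = (-5/2) - (-5/2) = 0.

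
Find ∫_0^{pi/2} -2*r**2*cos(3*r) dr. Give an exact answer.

-4/27 + pi**2/6

Integrate by parts twice (u = r^2, dv = -2*cos(3*r) dr).
An antiderivative is F(r) = -2*r**2*sin(3*r)/3 - 4*r*cos(3*r)/9 + 4*sin(3*r)/27.
Then F(pi/2) - F(0) = (-4/27 + pi**2/6) - (0) = -4/27 + pi**2/6.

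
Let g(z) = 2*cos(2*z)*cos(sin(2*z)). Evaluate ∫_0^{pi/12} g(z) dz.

sin(1/2)

Let u = sin(2*z), so du = 2*cos(2*z) dz. When z = 0, u = 0; when z = pi/12, u = 1/2.
The integral becomes ∫ cos(u) du from 0 to 1/2, with antiderivative sin(u).
Back in z: F(z) = sin(sin(2*z)).
Then F(pi/12) - F(0) = (sin(1/2)) - (0) = sin(1/2).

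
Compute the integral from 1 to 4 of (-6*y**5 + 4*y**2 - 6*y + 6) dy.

By the power rule, an antiderivative is F(y) = -y**6 + 4*y**3/3 - 3*y**2 + 6*y.
Then F(4) - F(1) = (-12104/3) - (10/3) = -4038.

-4038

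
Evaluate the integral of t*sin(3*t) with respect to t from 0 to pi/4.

sqrt(2)*(4 + 3*pi)/72

Integrate by parts once (u = t, dv = sin(3*t) dt).
An antiderivative is F(t) = -t*cos(3*t)/3 + sin(3*t)/9.
Then F(pi/4) - F(0) = (sqrt(2)*(4 + 3*pi)/72) - (0) = sqrt(2)*(4 + 3*pi)/72.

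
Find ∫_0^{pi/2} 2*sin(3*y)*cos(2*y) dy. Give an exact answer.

6/5

Use the identity sin(3*y)cos(2*y) = [sin(5*y) + sin(y)]/2.
An antiderivative is F(y) = -cos(y) - cos(5*y)/5.
Then F(pi/2) - F(0) = (0) - (-6/5) = 6/5.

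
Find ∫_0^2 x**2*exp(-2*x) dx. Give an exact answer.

(-13 + exp(4))*exp(-4)/4

Integrate by parts twice (u = x^2, dv = exp(-2*x) dx).
An antiderivative is F(x) = (-2*x**2 - 2*x - 1)*exp(-2*x)/4.
Then F(2) - F(0) = (-13*exp(-4)/4) - (-1/4) = (-13 + exp(4))*exp(-4)/4.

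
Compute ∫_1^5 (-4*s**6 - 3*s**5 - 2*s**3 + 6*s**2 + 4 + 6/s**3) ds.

-9187396/175

By the power rule, an antiderivative is F(s) = -4*s**7/7 - s**6/2 - s**4/2 + 2*s**3 + 4*s - 3/s**2.
Then F(5) - F(1) = (-9187146/175) - (10/7) = -9187396/175.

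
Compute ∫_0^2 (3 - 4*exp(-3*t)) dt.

An antiderivative is F(t) = 3*t + 4*exp(-3*t)/3.
Then F(2) - F(0) = (4*exp(-6)/3 + 6) - (4/3) = 4*exp(-6)/3 + 14/3.

4*exp(-6)/3 + 14/3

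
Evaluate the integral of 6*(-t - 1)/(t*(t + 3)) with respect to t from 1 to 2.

-4*log(5) + 6*log(2)

Factor the denominator: t**2 + 3*t = (t + 3)t.
Partial fractions: 6*(-t - 1)/(t*(t + 3)) = -4/(t + 3) - 2/t.
An antiderivative is F(t) = -2*log(t) - 4*log(t + 3).
Then F(2) - F(1) = (-4*log(5) - 2*log(2)) - (-8*log(2)) = -4*log(5) + 6*log(2).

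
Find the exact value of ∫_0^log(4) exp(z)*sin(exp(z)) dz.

Let u = exp(z), so du = exp(z) dz. When z = 0, u = 1; when z = log(4), u = 4.
The integral becomes ∫ sin(u) du from 1 to 4, with antiderivative -cos(u).
Back in z: F(z) = -cos(exp(z)).
Then F(log(4)) - F(0) = (-cos(4)) - (-cos(1)) = cos(1) - cos(4).

cos(1) - cos(4)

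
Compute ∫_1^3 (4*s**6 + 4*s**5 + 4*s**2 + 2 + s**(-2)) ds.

By the power rule, an antiderivative is F(s) = 4*s**7/7 + 2*s**6/3 + 4*s**3/3 + 2*s - 1/s.
Then F(3) - F(1) = (37325/21) - (25/7) = 37250/21.

37250/21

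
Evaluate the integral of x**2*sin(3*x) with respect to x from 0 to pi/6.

Integrate by parts twice (u = x^2, dv = sin(3*x) dx).
An antiderivative is F(x) = -x**2*cos(3*x)/3 + 2*x*sin(3*x)/9 + 2*cos(3*x)/27.
Then F(pi/6) - F(0) = (pi/27) - (2/27) = -2/27 + pi/27.

-2/27 + pi/27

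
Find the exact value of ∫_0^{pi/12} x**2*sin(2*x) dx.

-1/4 - sqrt(3)*pi**2/576 + pi/48 + sqrt(3)/8

Integrate by parts twice (u = x^2, dv = sin(2*x) dx).
An antiderivative is F(x) = -x**2*cos(2*x)/2 + x*sin(2*x)/2 + cos(2*x)/4.
Then F(pi/12) - F(0) = (-sqrt(3)*pi**2/576 + pi/48 + sqrt(3)/8) - (1/4) = -1/4 - sqrt(3)*pi**2/576 + pi/48 + sqrt(3)/8.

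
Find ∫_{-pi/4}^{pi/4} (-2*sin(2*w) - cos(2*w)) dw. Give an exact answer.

-1

An antiderivative is F(w) = -sin(2*w)/2 + cos(2*w).
Then F(pi/4) - F(-pi/4) = (-1/2) - (1/2) = -1.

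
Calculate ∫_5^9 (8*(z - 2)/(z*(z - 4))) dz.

8*log(3)

Factor the denominator: z**2 - 4*z = z(z - 4).
Partial fractions: 8*(z - 2)/(z*(z - 4)) = 4/z + 4/(z - 4).
An antiderivative is F(z) = 4*log(z) + 4*log(z - 4).
Then F(9) - F(5) = (4*log(5) + 8*log(3)) - (4*log(5)) = 8*log(3).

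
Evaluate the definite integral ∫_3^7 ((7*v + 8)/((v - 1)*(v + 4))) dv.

-4*log(7) + 3*log(3) + 4*log(11)

Factor the denominator: v**2 + 3*v - 4 = (v + 4)(v - 1).
Partial fractions: (7*v + 8)/((v - 1)*(v + 4)) = 4/(v + 4) + 3/(v - 1).
An antiderivative is F(v) = 3*log(v - 1) + 4*log(v + 4).
Then F(7) - F(3) = (3*log(2) + 3*log(3) + 4*log(11)) - (3*log(2) + 4*log(7)) = -4*log(7) + 3*log(3) + 4*log(11).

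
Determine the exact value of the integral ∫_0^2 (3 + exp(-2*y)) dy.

An antiderivative is F(y) = 3*y - exp(-2*y)/2.
Then F(2) - F(0) = (6 - exp(-4)/2) - (-1/2) = 13/2 - exp(-4)/2.

13/2 - exp(-4)/2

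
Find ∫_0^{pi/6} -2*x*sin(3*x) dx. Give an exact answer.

Integrate by parts once (u = x, dv = -2*sin(3*x) dx).
An antiderivative is F(x) = 2*x*cos(3*x)/3 - 2*sin(3*x)/9.
Then F(pi/6) - F(0) = (-2/9) - (0) = -2/9.

-2/9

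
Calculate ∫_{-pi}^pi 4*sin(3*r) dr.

An antiderivative is F(r) = -4*cos(3*r)/3.
Then F(pi) - F(-pi) = (4/3) - (4/3) = 0.

0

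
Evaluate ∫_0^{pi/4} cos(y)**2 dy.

1/4 + pi/8

Use the identity cos^2(y) = (1 + cos(2*y))/2.
An antiderivative is F(y) = y/2 + sin(2*y)/4.
Then F(pi/4) - F(0) = (1/4 + pi/8) - (0) = 1/4 + pi/8.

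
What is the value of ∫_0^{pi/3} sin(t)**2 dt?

-sqrt(3)/8 + pi/6

Use the identity sin^2(t) = (1 - cos(2*t))/2.
An antiderivative is F(t) = t/2 - sin(2*t)/4.
Then F(pi/3) - F(0) = (-sqrt(3)/8 + pi/6) - (0) = -sqrt(3)/8 + pi/6.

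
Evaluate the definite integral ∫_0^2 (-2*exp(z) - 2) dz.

-2*exp(2) - 2

An antiderivative is F(z) = -2*z - 2*exp(z).
Then F(2) - F(0) = (-2*exp(2) - 4) - (-2) = -2*exp(2) - 2.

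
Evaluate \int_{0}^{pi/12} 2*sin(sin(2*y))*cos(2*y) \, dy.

Let u = sin(2*y), so du = 2*cos(2*y) dy. When y = 0, u = 0; when y = pi/12, u = 1/2.
The integral becomes ∫ sin(u) du from 0 to 1/2, with antiderivative -cos(u).
Back in y: F(y) = -cos(sin(2*y)).
Then F(pi/12) - F(0) = (-cos(1/2)) - (-1) = 1 - cos(1/2).

1 - cos(1/2)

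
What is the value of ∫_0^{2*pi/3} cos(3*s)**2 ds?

pi/3

Use the identity cos^2(3*s) = (1 + cos(6*s))/2.
An antiderivative is F(s) = s/2 + sin(6*s)/12.
Then F(2*pi/3) - F(0) = (pi/3) - (0) = pi/3.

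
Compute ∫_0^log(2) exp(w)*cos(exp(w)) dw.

-sin(1) + sin(2)

Let u = exp(w), so du = exp(w) dw. When w = 0, u = 1; when w = log(2), u = 2.
The integral becomes ∫ cos(u) du from 1 to 2, with antiderivative sin(u).
Back in w: F(w) = sin(exp(w)).
Then F(log(2)) - F(0) = (sin(2)) - (sin(1)) = -sin(1) + sin(2).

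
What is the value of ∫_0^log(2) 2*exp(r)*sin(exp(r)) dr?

-2*cos(2) + 2*cos(1)

Let u = exp(r), so du = exp(r) dr. When r = 0, u = 1; when r = log(2), u = 2.
The integral becomes 2·∫ sin(u) du from 1 to 2, with antiderivative -2*cos(u).
Back in r: F(r) = -2*cos(exp(r)).
Then F(log(2)) - F(0) = (-2*cos(2)) - (-2*cos(1)) = -2*cos(2) + 2*cos(1).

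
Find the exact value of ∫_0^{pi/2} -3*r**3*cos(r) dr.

Integrate by parts 3 times (u = r^3, dv = -3*cos(r) dr).
An antiderivative is F(r) = -3*r**3*sin(r) - 9*r**2*cos(r) + 18*r*sin(r) + 18*cos(r).
Then F(pi/2) - F(0) = (3*pi*(24 - pi**2)/8) - (18) = -18 - 3*pi**3/8 + 9*pi.

-18 - 3*pi**3/8 + 9*pi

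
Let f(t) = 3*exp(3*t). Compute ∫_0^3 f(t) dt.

-1 + exp(9)

Let u = 3*t, so du = 3 dt. When t = 0, u = 0; when t = 3, u = 9.
The integral becomes ∫ exp(u) du from 0 to 9, with antiderivative exp(u).
Back in t: F(t) = exp(3*t).
Then F(3) - F(0) = (exp(9)) - (1) = -1 + exp(9).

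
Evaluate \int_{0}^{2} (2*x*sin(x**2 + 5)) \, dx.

cos(5) - cos(9)

Let u = x**2 + 5, so du = 2*x dx. When x = 0, u = 5; when x = 2, u = 9.
The integral becomes ∫ sin(u) du from 5 to 9, with antiderivative -cos(u).
Back in x: F(x) = -cos(x**2 + 5).
Then F(2) - F(0) = (-cos(9)) - (-cos(5)) = cos(5) - cos(9).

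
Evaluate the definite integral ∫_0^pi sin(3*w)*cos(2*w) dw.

6/5

Use the identity sin(3*w)cos(2*w) = [sin(5*w) + sin(w)]/2.
An antiderivative is F(w) = -cos(w)/2 - cos(5*w)/10.
Then F(pi) - F(0) = (3/5) - (-3/5) = 6/5.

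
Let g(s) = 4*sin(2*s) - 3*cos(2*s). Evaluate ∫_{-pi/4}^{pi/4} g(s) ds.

-3

An antiderivative is F(s) = -3*sin(2*s)/2 - 2*cos(2*s).
Then F(pi/4) - F(-pi/4) = (-3/2) - (3/2) = -3.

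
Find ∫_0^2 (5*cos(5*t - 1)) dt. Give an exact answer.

Let u = 5*t - 1, so du = 5 dt. When t = 0, u = -1; when t = 2, u = 9.
The integral becomes ∫ cos(u) du from -1 to 9, with antiderivative sin(u).
Back in t: F(t) = sin(5*t - 1).
Then F(2) - F(0) = (sin(9)) - (-sin(1)) = sin(9) + sin(1).

sin(9) + sin(1)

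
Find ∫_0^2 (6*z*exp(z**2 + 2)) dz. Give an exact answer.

-3*(1 - exp(4))*exp(2)

Let u = z**2 + 2, so du = 2*z dz. When z = 0, u = 2; when z = 2, u = 6.
The integral becomes 3·∫ exp(u) du from 2 to 6, with antiderivative 3*exp(u).
Back in z: F(z) = 3*exp(z**2 + 2).
Then F(2) - F(0) = (3*exp(6)) - (3*exp(2)) = -3*(1 - exp(4))*exp(2).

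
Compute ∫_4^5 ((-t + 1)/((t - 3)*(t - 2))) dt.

log(3/8)

Factor the denominator: t**2 - 5*t + 6 = (t - 2)(t - 3).
Partial fractions: (-t + 1)/((t - 3)*(t - 2)) = 1/(t - 2) - 2/(t - 3).
An antiderivative is F(t) = -2*log(t - 3) + log(t - 2).
Then F(5) - F(4) = (log(3/4)) - (log(2)) = log(3/8).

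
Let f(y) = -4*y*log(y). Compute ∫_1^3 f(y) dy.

8 - 18*log(3)

Integrate by parts once (u = ln y, dv = -4*y dy).
An antiderivative is F(y) = -y**2*(2*log(y) - 1).
Then F(3) - F(1) = (9 - 18*log(3)) - (1) = 8 - 18*log(3).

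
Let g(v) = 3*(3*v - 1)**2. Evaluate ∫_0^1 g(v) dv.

Let u = 3*v - 1, so du = 3 dv. When v = 0, u = -1; when v = 1, u = 2.
The integral becomes ∫ u**2 du from -1 to 2, with antiderivative u**3/3.
Back in v: F(v) = (3*v - 1)**3/3.
Then F(1) - F(0) = (8/3) - (-1/3) = 3.

3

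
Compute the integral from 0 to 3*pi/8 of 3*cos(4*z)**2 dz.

Use the identity cos^2(4*z) = (1 + cos(8*z))/2.
An antiderivative is F(z) = 3*z/2 + 3*sin(8*z)/16.
Then F(3*pi/8) - F(0) = (9*pi/16) - (0) = 9*pi/16.

9*pi/16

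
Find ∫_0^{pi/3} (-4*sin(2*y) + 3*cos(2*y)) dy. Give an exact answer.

-3 + 3*sqrt(3)/4

An antiderivative is F(y) = 3*sin(2*y)/2 + 2*cos(2*y).
Then F(pi/3) - F(0) = (-1 + 3*sqrt(3)/4) - (2) = -3 + 3*sqrt(3)/4.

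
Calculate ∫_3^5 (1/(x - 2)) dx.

log(3)

An antiderivative is F(x) = log(x - 2).
Then F(5) - F(3) = (log(3)) - (0) = log(3).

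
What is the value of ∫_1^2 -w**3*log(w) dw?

15/16 - log(16)

Integrate by parts once (u = ln w, dv = -w**3 dw).
An antiderivative is F(w) = -w**4*(4*log(w) - 1)/16.
Then F(2) - F(1) = (1 - log(16)) - (1/16) = 15/16 - log(16).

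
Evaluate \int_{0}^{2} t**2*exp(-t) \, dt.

Integrate by parts twice (u = t^2, dv = exp(-t) dt).
An antiderivative is F(t) = (-t**2 - 2*t - 2)*exp(-t).
Then F(2) - F(0) = (-10*exp(-2)) - (-2) = 2 - 10*exp(-2).

2 - 10*exp(-2)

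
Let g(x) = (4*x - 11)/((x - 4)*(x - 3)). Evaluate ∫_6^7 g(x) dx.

-7*log(2) + 6*log(3)

Factor the denominator: x**2 - 7*x + 12 = (x - 3)(x - 4).
Partial fractions: (4*x - 11)/((x - 4)*(x - 3)) = -1/(x - 3) + 5/(x - 4).
An antiderivative is F(x) = 5*log(x - 4) - log(x - 3).
Then F(7) - F(6) = (-2*log(2) + 5*log(3)) - (log(32/3)) = -7*log(2) + 6*log(3).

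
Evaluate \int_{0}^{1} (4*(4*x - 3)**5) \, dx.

-364/3

Let u = 4*x - 3, so du = 4 dx. When x = 0, u = -3; when x = 1, u = 1.
The integral becomes ∫ u**5 du from -3 to 1, with antiderivative u**6/6.
Back in x: F(x) = (4*x - 3)**6/6.
Then F(1) - F(0) = (1/6) - (243/2) = -364/3.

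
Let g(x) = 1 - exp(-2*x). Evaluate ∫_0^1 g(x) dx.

(1 + exp(2))*exp(-2)/2

An antiderivative is F(x) = x + exp(-2*x)/2.
Then F(1) - F(0) = (exp(-2)/2 + 1) - (1/2) = (1 + exp(2))*exp(-2)/2.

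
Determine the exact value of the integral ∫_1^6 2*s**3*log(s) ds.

Integrate by parts once (u = ln s, dv = 2*s**3 ds).
An antiderivative is F(s) = s**4*(4*log(s) - 1)/8.
Then F(6) - F(1) = (-162 + 648*log(2) + 648*log(3)) - (-1/8) = -1295/8 + 648*log(2) + 648*log(3).

-1295/8 + 648*log(2) + 648*log(3)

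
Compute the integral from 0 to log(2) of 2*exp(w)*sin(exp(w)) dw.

Let u = exp(w), so du = exp(w) dw. When w = 0, u = 1; when w = log(2), u = 2.
The integral becomes 2·∫ sin(u) du from 1 to 2, with antiderivative -2*cos(u).
Back in w: F(w) = -2*cos(exp(w)).
Then F(log(2)) - F(0) = (-2*cos(2)) - (-2*cos(1)) = -2*cos(2) + 2*cos(1).

-2*cos(2) + 2*cos(1)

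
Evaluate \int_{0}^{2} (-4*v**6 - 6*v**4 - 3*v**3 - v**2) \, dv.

-13252/105

By the power rule, an antiderivative is F(v) = -4*v**7/7 - 6*v**5/5 - 3*v**4/4 - v**3/3.
Then F(2) - F(0) = (-13252/105) - (0) = -13252/105.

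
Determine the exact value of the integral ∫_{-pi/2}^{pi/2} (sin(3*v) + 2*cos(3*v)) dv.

-4/3

An antiderivative is F(v) = 2*sin(3*v)/3 - cos(3*v)/3.
Then F(pi/2) - F(-pi/2) = (-2/3) - (2/3) = -4/3.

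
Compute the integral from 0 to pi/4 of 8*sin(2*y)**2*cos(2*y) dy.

4/3

Let u = sin(2*y), so du = 2*cos(2*y) dy. When y = 0, u = 0; when y = pi/4, u = 1.
The integral becomes 4·∫ u**2 du from 0 to 1, with antiderivative 4*u**3/3.
Back in y: F(y) = 4*sin(2*y)**3/3.
Then F(pi/4) - F(0) = (4/3) - (0) = 4/3.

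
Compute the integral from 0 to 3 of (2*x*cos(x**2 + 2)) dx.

sin(11) - sin(2)

Let u = x**2 + 2, so du = 2*x dx. When x = 0, u = 2; when x = 3, u = 11.
The integral becomes ∫ cos(u) du from 2 to 11, with antiderivative sin(u).
Back in x: F(x) = sin(x**2 + 2).
Then F(3) - F(0) = (sin(11)) - (sin(2)) = sin(11) - sin(2).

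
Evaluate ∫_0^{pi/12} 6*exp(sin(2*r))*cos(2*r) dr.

-3 + 3*exp(1/2)

Let u = sin(2*r), so du = 2*cos(2*r) dr. When r = 0, u = 0; when r = pi/12, u = 1/2.
The integral becomes 3·∫ exp(u) du from 0 to 1/2, with antiderivative 3*exp(u).
Back in r: F(r) = 3*exp(sin(2*r)).
Then F(pi/12) - F(0) = (3*exp(1/2)) - (3) = -3 + 3*exp(1/2).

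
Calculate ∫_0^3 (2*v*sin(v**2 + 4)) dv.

-cos(13) + cos(4)

Let u = v**2 + 4, so du = 2*v dv. When v = 0, u = 4; when v = 3, u = 13.
The integral becomes ∫ sin(u) du from 4 to 13, with antiderivative -cos(u).
Back in v: F(v) = -cos(v**2 + 4).
Then F(3) - F(0) = (-cos(13)) - (-cos(4)) = -cos(13) + cos(4).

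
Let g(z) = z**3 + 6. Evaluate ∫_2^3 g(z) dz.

89/4

By the power rule, an antiderivative is F(z) = z**4/4 + 6*z.
Then F(3) - F(2) = (153/4) - (16) = 89/4.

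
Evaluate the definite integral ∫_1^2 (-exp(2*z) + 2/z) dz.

-exp(4)/2 + log(4) + exp(2)/2

An antiderivative is F(z) = -exp(2*z)/2 + 2*log(z).
Then F(2) - F(1) = (-exp(4)/2 + log(4)) - (-exp(2)/2) = -exp(4)/2 + log(4) + exp(2)/2.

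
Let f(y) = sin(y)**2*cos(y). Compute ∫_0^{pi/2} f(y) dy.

Let u = sin(y), so du = cos(y) dy. When y = 0, u = 0; when y = pi/2, u = 1.
The integral becomes ∫ u**2 du from 0 to 1, with antiderivative u**3/3.
Back in y: F(y) = sin(y)**3/3.
Then F(pi/2) - F(0) = (1/3) - (0) = 1/3.

1/3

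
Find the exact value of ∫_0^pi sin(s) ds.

An antiderivative is F(s) = -cos(s).
Then F(pi) - F(0) = (1) - (-1) = 2.

2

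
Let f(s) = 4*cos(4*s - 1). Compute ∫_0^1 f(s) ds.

sin(3) + sin(1)

Let u = 4*s - 1, so du = 4 ds. When s = 0, u = -1; when s = 1, u = 3.
The integral becomes ∫ cos(u) du from -1 to 3, with antiderivative sin(u).
Back in s: F(s) = sin(4*s - 1).
Then F(1) - F(0) = (sin(3)) - (-sin(1)) = sin(3) + sin(1).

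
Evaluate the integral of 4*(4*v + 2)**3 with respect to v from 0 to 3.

Let u = 4*v + 2, so du = 4 dv. When v = 0, u = 2; when v = 3, u = 14.
The integral becomes ∫ u**3 du from 2 to 14, with antiderivative u**4/4.
Back in v: F(v) = (4*v + 2)**4/4.
Then F(3) - F(0) = (9604) - (4) = 9600.

9600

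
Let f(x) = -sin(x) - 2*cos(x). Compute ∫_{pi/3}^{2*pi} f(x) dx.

1/2 + sqrt(3)

An antiderivative is F(x) = -2*sin(x) + cos(x).
Then F(2*pi) - F(pi/3) = (1) - (1/2 - sqrt(3)) = 1/2 + sqrt(3).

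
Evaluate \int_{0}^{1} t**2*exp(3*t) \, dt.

-2/27 + 5*exp(3)/27

Integrate by parts twice (u = t^2, dv = exp(3*t) dt).
An antiderivative is F(t) = (9*t**2 - 6*t + 2)*exp(3*t)/27.
Then F(1) - F(0) = (5*exp(3)/27) - (2/27) = -2/27 + 5*exp(3)/27.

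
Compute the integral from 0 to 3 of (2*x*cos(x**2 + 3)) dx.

sin(12) - sin(3)

Let u = x**2 + 3, so du = 2*x dx. When x = 0, u = 3; when x = 3, u = 12.
The integral becomes ∫ cos(u) du from 3 to 12, with antiderivative sin(u).
Back in x: F(x) = sin(x**2 + 3).
Then F(3) - F(0) = (sin(12)) - (sin(3)) = sin(12) - sin(3).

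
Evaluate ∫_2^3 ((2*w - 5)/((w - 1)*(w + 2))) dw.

-7*log(2) + 3*log(5)

Factor the denominator: w**2 + w - 2 = (w + 2)(w - 1).
Partial fractions: (2*w - 5)/((w - 1)*(w + 2)) = 3/(w + 2) - 1/(w - 1).
An antiderivative is F(w) = -log(w - 1) + 3*log(w + 2).
Then F(3) - F(2) = (-log(2) + 3*log(5)) - (log(64)) = -7*log(2) + 3*log(5).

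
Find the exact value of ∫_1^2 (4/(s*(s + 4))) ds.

Factor the denominator: s**2 + 4*s = (s + 4)s.
Partial fractions: 4/(s*(s + 4)) = -1/(s + 4) + 1/s.
An antiderivative is F(s) = log(s) - log(s + 4).
Then F(2) - F(1) = (-log(3)) - (-log(5)) = log(5/3).

log(5/3)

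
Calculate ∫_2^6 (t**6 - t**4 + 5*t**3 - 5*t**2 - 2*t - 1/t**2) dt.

1387567/35

By the power rule, an antiderivative is F(t) = t**7/7 - t**5/5 + 5*t**4/4 - 5*t**3/3 - t**2 + 1/t.
Then F(6) - F(2) = (8328563/210) - (3161/210) = 1387567/35.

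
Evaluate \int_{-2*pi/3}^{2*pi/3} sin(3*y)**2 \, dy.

2*pi/3

Use the identity sin^2(3*y) = (1 - cos(6*y))/2.
An antiderivative is F(y) = y/2 - sin(6*y)/12.
Then F(2*pi/3) - F(-2*pi/3) = (pi/3) - (-pi/3) = 2*pi/3.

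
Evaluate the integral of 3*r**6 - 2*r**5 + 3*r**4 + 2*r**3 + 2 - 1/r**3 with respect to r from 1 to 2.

17123/280

By the power rule, an antiderivative is F(r) = 3*r**7/7 - r**6/3 + 3*r**5/5 + r**4/2 + 2*r + 1/(2*r**2).
Then F(2) - F(1) = (54473/840) - (388/105) = 17123/280.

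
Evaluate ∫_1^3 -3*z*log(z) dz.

6 - 27*log(3)/2

Integrate by parts once (u = ln z, dv = -3*z dz).
An antiderivative is F(z) = -3*z**2*(2*log(z) - 1)/4.
Then F(3) - F(1) = (27/4 - 27*log(3)/2) - (3/4) = 6 - 27*log(3)/2.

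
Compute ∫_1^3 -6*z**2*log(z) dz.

52/3 - 54*log(3)

Integrate by parts once (u = ln z, dv = -6*z**2 dz).
An antiderivative is F(z) = -2*z**3*(3*log(z) - 1)/3.
Then F(3) - F(1) = (18 - 54*log(3)) - (2/3) = 52/3 - 54*log(3).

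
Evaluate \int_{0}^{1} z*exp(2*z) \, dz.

1/4 + exp(2)/4

Integrate by parts once (u = z, dv = exp(2*z) dz).
An antiderivative is F(z) = (2*z - 1)*exp(2*z)/4.
Then F(1) - F(0) = (exp(2)/4) - (-1/4) = 1/4 + exp(2)/4.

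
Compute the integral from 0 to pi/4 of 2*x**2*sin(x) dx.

Integrate by parts twice (u = x^2, dv = 2*sin(x) dx).
An antiderivative is F(x) = -2*x**2*cos(x) + 4*x*sin(x) + 4*cos(x).
Then F(pi/4) - F(0) = (sqrt(2)*(-pi**2 + 8*pi + 32)/16) - (4) = -4 - sqrt(2)*pi**2/16 + sqrt(2)*pi/2 + 2*sqrt(2).

-4 - sqrt(2)*pi**2/16 + sqrt(2)*pi/2 + 2*sqrt(2)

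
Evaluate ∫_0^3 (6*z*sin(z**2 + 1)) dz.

Let u = z**2 + 1, so du = 2*z dz. When z = 0, u = 1; when z = 3, u = 10.
The integral becomes 3·∫ sin(u) du from 1 to 10, with antiderivative -3*cos(u).
Back in z: F(z) = -3*cos(z**2 + 1).
Then F(3) - F(0) = (-3*cos(10)) - (-3*cos(1)) = 3*cos(1) - 3*cos(10).

3*cos(1) - 3*cos(10)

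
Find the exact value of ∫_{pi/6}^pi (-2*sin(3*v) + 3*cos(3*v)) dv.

An antiderivative is F(v) = sin(3*v) + 2*cos(3*v)/3.
Then F(pi) - F(pi/6) = (-2/3) - (1) = -5/3.

-5/3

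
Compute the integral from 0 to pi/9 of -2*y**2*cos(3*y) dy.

-2*pi/81 - sqrt(3)*pi**2/243 + 2*sqrt(3)/27

Integrate by parts twice (u = y^2, dv = -2*cos(3*y) dy).
An antiderivative is F(y) = -2*y**2*sin(3*y)/3 - 4*y*cos(3*y)/9 + 4*sin(3*y)/27.
Then F(pi/9) - F(0) = (-2*pi/81 - sqrt(3)*pi**2/243 + 2*sqrt(3)/27) - (0) = -2*pi/81 - sqrt(3)*pi**2/243 + 2*sqrt(3)/27.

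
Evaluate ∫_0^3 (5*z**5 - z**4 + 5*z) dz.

2907/5

By the power rule, an antiderivative is F(z) = 5*z**6/6 - z**5/5 + 5*z**2/2.
Then F(3) - F(0) = (2907/5) - (0) = 2907/5.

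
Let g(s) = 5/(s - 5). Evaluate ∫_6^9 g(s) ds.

An antiderivative is F(s) = 5*log(s - 5).
Then F(9) - F(6) = (10*log(2)) - (0) = 10*log(2).

10*log(2)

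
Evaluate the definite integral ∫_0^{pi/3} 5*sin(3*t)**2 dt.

5*pi/6

Use the identity sin^2(3*t) = (1 - cos(6*t))/2.
An antiderivative is F(t) = 5*t/2 - 5*sin(6*t)/12.
Then F(pi/3) - F(0) = (5*pi/6) - (0) = 5*pi/6.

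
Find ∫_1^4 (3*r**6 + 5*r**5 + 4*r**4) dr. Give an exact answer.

787653/70

By the power rule, an antiderivative is F(r) = 3*r**7/7 + 5*r**6/6 + 4*r**5/5.
Then F(4) - F(1) = (1181696/105) - (433/210) = 787653/70.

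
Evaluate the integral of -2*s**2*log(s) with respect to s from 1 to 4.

14 - 256*log(2)/3

Integrate by parts once (u = ln s, dv = -2*s**2 ds).
An antiderivative is F(s) = -2*s**3*(3*log(s) - 1)/9.
Then F(4) - F(1) = (128/9 - 256*log(2)/3) - (2/9) = 14 - 256*log(2)/3.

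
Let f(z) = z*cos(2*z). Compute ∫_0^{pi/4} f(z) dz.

-1/4 + pi/8

Integrate by parts once (u = z, dv = cos(2*z) dz).
An antiderivative is F(z) = z*sin(2*z)/2 + cos(2*z)/4.
Then F(pi/4) - F(0) = (pi/8) - (1/4) = -1/4 + pi/8.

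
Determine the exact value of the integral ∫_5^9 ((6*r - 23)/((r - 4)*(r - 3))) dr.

log(5) + 5*log(3)

Factor the denominator: r**2 - 7*r + 12 = (r - 3)(r - 4).
Partial fractions: (6*r - 23)/((r - 4)*(r - 3)) = 5/(r - 3) + 1/(r - 4).
An antiderivative is F(r) = log(r - 4) + 5*log(r - 3).
Then F(9) - F(5) = (log(5) + 5*log(2) + 5*log(3)) - (log(32)) = log(5) + 5*log(3).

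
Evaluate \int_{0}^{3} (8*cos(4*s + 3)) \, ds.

Let u = 4*s + 3, so du = 4 ds. When s = 0, u = 3; when s = 3, u = 15.
The integral becomes 2·∫ cos(u) du from 3 to 15, with antiderivative 2*sin(u).
Back in s: F(s) = 2*sin(4*s + 3).
Then F(3) - F(0) = (2*sin(15)) - (2*sin(3)) = -2*sin(3) + 2*sin(15).

-2*sin(3) + 2*sin(15)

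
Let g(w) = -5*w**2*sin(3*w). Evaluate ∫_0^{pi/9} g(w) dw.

Integrate by parts twice (u = w^2, dv = -5*sin(3*w) dw).
An antiderivative is F(w) = 5*w**2*cos(3*w)/3 - 10*w*sin(3*w)/9 - 10*cos(3*w)/27.
Then F(pi/9) - F(0) = (-5*sqrt(3)*pi/81 - 5/27 + 5*pi**2/486) - (-10/27) = -5*sqrt(3)*pi/81 + 5*pi**2/486 + 5/27.

-5*sqrt(3)*pi/81 + 5*pi**2/486 + 5/27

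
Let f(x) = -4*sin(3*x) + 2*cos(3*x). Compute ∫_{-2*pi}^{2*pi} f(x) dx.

An antiderivative is F(x) = 2*sin(3*x)/3 + 4*cos(3*x)/3.
Then F(2*pi) - F(-2*pi) = (4/3) - (4/3) = 0.

0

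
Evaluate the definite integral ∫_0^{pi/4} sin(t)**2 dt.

Use the identity sin^2(t) = (1 - cos(2*t))/2.
An antiderivative is F(t) = t/2 - sin(2*t)/4.
Then F(pi/4) - F(0) = (-1/4 + pi/8) - (0) = -1/4 + pi/8.

-1/4 + pi/8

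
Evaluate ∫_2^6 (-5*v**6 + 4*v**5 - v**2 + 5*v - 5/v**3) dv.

-10633859/63

By the power rule, an antiderivative is F(v) = -5*v**7/7 + 2*v**6/3 - v**3/3 + 5*v**2/2 + 5/(2*v**2).
Then F(6) - F(2) = (-85091437/504) - (-2285/56) = -10633859/63.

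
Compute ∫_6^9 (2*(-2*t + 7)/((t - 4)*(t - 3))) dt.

Factor the denominator: t**2 - 7*t + 12 = (t - 3)(t - 4).
Partial fractions: 2*(-2*t + 7)/((t - 4)*(t - 3)) = -2/(t - 3) - 2/(t - 4).
An antiderivative is F(t) = -2*log(t - 4) - 2*log(t - 3).
Then F(9) - F(6) = (-2*log(5) - 2*log(3) - 2*log(2)) - (-log(36)) = -log(25).

-log(25)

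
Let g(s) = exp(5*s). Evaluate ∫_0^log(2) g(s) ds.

31/5

Let u = exp(s), so du = exp(s) ds. When s = 0, u = 1; when s = log(2), u = 2.
The integral becomes ∫ u**4 du from 1 to 2, with antiderivative u**5/5.
Back in s: F(s) = exp(5*s)/5.
Then F(log(2)) - F(0) = (32/5) - (1/5) = 31/5.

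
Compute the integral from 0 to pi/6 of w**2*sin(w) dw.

Integrate by parts twice (u = w^2, dv = sin(w) dw).
An antiderivative is F(w) = -w**2*cos(w) + 2*w*sin(w) + 2*cos(w).
Then F(pi/6) - F(0) = (-sqrt(3)*pi**2/72 + pi/6 + sqrt(3)) - (2) = -2 - sqrt(3)*pi**2/72 + pi/6 + sqrt(3).

-2 - sqrt(3)*pi**2/72 + pi/6 + sqrt(3)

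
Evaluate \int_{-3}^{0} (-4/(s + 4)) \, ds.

An antiderivative is F(s) = -4*log(s + 4).
Then F(0) - F(-3) = (-8*log(2)) - (0) = -8*log(2).

-8*log(2)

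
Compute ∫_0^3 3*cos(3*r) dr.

sin(9)

Let u = 3*r, so du = 3 dr. When r = 0, u = 0; when r = 3, u = 9.
The integral becomes ∫ cos(u) du from 0 to 9, with antiderivative sin(u).
Back in r: F(r) = sin(3*r).
Then F(3) - F(0) = (sin(9)) - (0) = sin(9).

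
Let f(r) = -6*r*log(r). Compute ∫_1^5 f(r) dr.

36 - 75*log(5)

Integrate by parts once (u = ln r, dv = -6*r dr).
An antiderivative is F(r) = -3*r**2*(2*log(r) - 1)/2.
Then F(5) - F(1) = (75/2 - 75*log(5)) - (3/2) = 36 - 75*log(5).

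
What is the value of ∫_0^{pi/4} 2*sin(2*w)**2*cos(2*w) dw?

1/3

Let u = sin(2*w), so du = 2*cos(2*w) dw. When w = 0, u = 0; when w = pi/4, u = 1.
The integral becomes ∫ u**2 du from 0 to 1, with antiderivative u**3/3.
Back in w: F(w) = sin(2*w)**3/3.
Then F(pi/4) - F(0) = (1/3) - (0) = 1/3.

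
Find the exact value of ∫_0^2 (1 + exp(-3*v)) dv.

7/3 - exp(-6)/3

An antiderivative is F(v) = v - exp(-3*v)/3.
Then F(2) - F(0) = (2 - exp(-6)/3) - (-1/3) = 7/3 - exp(-6)/3.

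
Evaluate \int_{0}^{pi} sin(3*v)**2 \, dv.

pi/2

Use the identity sin^2(3*v) = (1 - cos(6*v))/2.
An antiderivative is F(v) = v/2 - sin(6*v)/12.
Then F(pi) - F(0) = (pi/2) - (0) = pi/2.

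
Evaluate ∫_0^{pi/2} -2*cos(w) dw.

An antiderivative is F(w) = -2*sin(w).
Then F(pi/2) - F(0) = (-2) - (0) = -2.

-2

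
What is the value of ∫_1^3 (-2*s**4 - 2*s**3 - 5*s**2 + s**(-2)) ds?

By the power rule, an antiderivative is F(s) = -2*s**5/5 - s**4/2 - 5*s**3/3 - 1/s.
Then F(3) - F(1) = (-5491/30) - (-107/30) = -2692/15.

-2692/15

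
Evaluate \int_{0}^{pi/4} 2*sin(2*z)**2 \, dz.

Use the identity sin^2(2*z) = (1 - cos(4*z))/2.
An antiderivative is F(z) = z - sin(4*z)/4.
Then F(pi/4) - F(0) = (pi/4) - (0) = pi/4.

pi/4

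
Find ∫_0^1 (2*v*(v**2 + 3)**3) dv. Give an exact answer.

Let u = v**2 + 3, so du = 2*v dv. When v = 0, u = 3; when v = 1, u = 4.
The integral becomes ∫ u**3 du from 3 to 4, with antiderivative u**4/4.
Back in v: F(v) = (v**2 + 3)**4/4.
Then F(1) - F(0) = (64) - (81/4) = 175/4.

175/4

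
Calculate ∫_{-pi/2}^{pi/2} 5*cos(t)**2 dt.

Use the identity cos^2(t) = (1 + cos(2*t))/2.
An antiderivative is F(t) = 5*t/2 + 5*sin(2*t)/4.
Then F(pi/2) - F(-pi/2) = (5*pi/4) - (-5*pi/4) = 5*pi/2.

5*pi/2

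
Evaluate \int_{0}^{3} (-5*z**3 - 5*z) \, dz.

By the power rule, an antiderivative is F(z) = -5*z**4/4 - 5*z**2/2.
Then F(3) - F(0) = (-495/4) - (0) = -495/4.

-495/4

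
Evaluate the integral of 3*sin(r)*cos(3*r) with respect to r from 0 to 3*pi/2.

-3/2

Use the identity sin(r)cos(3*r) = [sin(4*r) + sin(-2*r)]/2.
An antiderivative is F(r) = 3*cos(2*r)/4 - 3*cos(4*r)/8.
Then F(3*pi/2) - F(0) = (-9/8) - (3/8) = -3/2.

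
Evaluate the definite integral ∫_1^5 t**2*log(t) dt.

Integrate by parts once (u = ln t, dv = t**2 dt).
An antiderivative is F(t) = t**3*(3*log(t) - 1)/9.
Then F(5) - F(1) = (-125/9 + 125*log(5)/3) - (-1/9) = -124/9 + 125*log(5)/3.

-124/9 + 125*log(5)/3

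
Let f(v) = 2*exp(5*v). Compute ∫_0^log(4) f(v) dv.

2046/5

Let u = exp(v), so du = exp(v) dv. When v = 0, u = 1; when v = log(4), u = 4.
The integral becomes 2·∫ u**4 du from 1 to 4, with antiderivative 2*u**5/5.
Back in v: F(v) = 2*exp(5*v)/5.
Then F(log(4)) - F(0) = (2048/5) - (2/5) = 2046/5.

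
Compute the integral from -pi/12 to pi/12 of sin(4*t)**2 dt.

Use the identity sin^2(4*t) = (1 - cos(8*t))/2.
An antiderivative is F(t) = t/2 - sin(8*t)/16.
Then F(pi/12) - F(-pi/12) = (-sqrt(3)/32 + pi/24) - (-pi/24 + sqrt(3)/32) = -sqrt(3)/16 + pi/12.

-sqrt(3)/16 + pi/12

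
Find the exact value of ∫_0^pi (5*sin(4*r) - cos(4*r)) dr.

An antiderivative is F(r) = -sin(4*r)/4 - 5*cos(4*r)/4.
Then F(pi) - F(0) = (-5/4) - (-5/4) = 0.

0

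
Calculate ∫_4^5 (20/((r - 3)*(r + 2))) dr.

Factor the denominator: r**2 - r - 6 = (r + 2)(r - 3).
Partial fractions: 20/((r - 3)*(r + 2)) = -4/(r + 2) + 4/(r - 3).
An antiderivative is F(r) = 4*log(r - 3) - 4*log(r + 2).
Then F(5) - F(4) = (-4*log(7) + 4*log(2)) - (-4*log(3) - 4*log(2)) = -4*log(7) + 4*log(3) + 8*log(2).

-4*log(7) + 4*log(3) + 8*log(2)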